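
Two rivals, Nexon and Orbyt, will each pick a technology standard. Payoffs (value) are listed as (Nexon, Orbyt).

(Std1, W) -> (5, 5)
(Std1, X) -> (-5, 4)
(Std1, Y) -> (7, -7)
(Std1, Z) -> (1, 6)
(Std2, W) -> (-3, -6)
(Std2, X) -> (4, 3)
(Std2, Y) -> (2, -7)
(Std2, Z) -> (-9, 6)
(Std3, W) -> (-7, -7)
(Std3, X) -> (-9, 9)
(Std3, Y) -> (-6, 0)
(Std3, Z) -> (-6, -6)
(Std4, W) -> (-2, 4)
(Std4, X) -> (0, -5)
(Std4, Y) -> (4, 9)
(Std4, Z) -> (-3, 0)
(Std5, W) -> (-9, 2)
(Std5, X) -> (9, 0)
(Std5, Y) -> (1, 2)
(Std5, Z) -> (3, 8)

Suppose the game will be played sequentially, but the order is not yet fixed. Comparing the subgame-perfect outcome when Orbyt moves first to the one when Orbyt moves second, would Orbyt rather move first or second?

second

If Nexon leads: Orbyt's best replies are Std1→Z, Std2→Z, Std3→X, Std4→Y, Std5→Z; Nexon's induced payoffs 1, -9, -9, 4, 3; outcome (Std4, Y), payoffs (4, 9).
If Orbyt leads: Nexon's best replies are W→Std1, X→Std5, Y→Std1, Z→Std5; Orbyt's induced payoffs 5, 0, -7, 8; outcome (Std5, Z), payoffs (3, 8).
Orbyt gets 8 moving first and 9 moving second, so Orbyt prefers to move second.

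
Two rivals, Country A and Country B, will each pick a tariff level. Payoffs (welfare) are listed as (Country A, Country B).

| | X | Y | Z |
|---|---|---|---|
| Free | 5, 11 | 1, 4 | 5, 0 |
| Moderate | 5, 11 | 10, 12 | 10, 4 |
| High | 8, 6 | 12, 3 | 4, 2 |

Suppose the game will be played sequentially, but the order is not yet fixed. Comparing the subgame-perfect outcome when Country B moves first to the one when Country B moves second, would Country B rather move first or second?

If Country A leads: Country B's best replies are Free→X, Moderate→Y, High→X; Country A's induced payoffs 5, 10, 8; outcome (Moderate, Y), payoffs (10, 12).
If Country B leads: Country A's best replies are X→High, Y→High, Z→Moderate; Country B's induced payoffs 6, 3, 4; outcome (High, X), payoffs (8, 6).
Country B gets 6 moving first and 12 moving second, so Country B prefers to move second.

second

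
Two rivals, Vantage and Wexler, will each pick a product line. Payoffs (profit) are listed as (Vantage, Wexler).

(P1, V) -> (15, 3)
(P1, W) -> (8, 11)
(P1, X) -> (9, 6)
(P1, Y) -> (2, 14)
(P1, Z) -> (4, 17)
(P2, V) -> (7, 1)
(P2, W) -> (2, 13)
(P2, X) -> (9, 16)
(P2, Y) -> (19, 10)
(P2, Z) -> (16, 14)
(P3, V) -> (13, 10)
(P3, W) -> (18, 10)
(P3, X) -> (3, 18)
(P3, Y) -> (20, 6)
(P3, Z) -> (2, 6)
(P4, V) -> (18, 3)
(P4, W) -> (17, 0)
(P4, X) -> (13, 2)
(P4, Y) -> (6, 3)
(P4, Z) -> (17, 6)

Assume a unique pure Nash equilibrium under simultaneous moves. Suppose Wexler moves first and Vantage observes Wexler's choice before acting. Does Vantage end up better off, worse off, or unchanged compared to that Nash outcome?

better off

Vantage best-responds to each possible Wexler move:
- V: Vantage compares 15, 7, 13, 18 and picks P4; Wexler would get 3.
- W: Vantage compares 8, 2, 18, 17 and picks P3; Wexler would get 10.
- X: Vantage compares 9, 9, 3, 13 and picks P4; Wexler would get 2.
- Y: Vantage compares 2, 19, 20, 6 and picks P3; Wexler would get 6.
- Z: Vantage compares 4, 16, 2, 17 and picks P4; Wexler would get 6.
Maximizing over 3, 10, 2, 6, 6, Wexler chooses W. Subgame-perfect outcome: (P3, W) with payoffs (18, 10).
Now find the simultaneous Nash equilibrium.
Vantage's best replies: V→P4; W→P3; X→P4; Y→P3; Z→P4.
Wexler's best replies: P1→Z; P2→X; P3→X; P4→Z.
The unique mutual best reply is (P4, Z), giving (17, 6).
Vantage earns 18 sequentially versus 17 at the Nash outcome: better off.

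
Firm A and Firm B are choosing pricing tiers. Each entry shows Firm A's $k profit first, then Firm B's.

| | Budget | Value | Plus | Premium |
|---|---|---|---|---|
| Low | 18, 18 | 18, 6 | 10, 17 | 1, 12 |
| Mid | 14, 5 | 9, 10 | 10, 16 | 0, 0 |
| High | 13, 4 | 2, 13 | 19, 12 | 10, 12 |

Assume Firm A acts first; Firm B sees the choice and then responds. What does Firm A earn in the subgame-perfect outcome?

18

Work backward from Firm B's decision.
- Low: BR = Budget, leader payoff 18.
- Mid: BR = Plus, leader payoff 10.
- High: BR = Value, leader payoff 2.
Firm A's induced payoffs are 18, 10, 2, so Firm A commits to Low. Subgame-perfect outcome: (Low, Budget) with payoffs (18, 18).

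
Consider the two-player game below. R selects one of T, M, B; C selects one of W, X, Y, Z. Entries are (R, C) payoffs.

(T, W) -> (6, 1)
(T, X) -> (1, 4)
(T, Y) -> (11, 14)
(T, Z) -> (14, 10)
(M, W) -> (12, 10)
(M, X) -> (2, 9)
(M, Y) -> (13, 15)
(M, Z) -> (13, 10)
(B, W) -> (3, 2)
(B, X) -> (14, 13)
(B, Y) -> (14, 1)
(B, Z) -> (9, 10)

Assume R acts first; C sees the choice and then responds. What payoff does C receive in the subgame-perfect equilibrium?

13

Backward induction with R moving first.
- T: C compares 1, 4, 14, 10 and picks Y; R would get 11.
- M: C compares 10, 9, 15, 10 and picks Y; R would get 13.
- B: C compares 2, 13, 1, 10 and picks X; R would get 14.
Among 11, 13, 14, the best is 14 at B. Subgame-perfect outcome: (B, X) with payoffs (14, 13).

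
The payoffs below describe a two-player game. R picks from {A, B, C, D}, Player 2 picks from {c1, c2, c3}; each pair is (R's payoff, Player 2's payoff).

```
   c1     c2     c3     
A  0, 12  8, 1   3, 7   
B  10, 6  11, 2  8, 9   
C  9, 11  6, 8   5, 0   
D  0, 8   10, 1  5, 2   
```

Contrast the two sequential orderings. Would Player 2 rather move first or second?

second

If R leads: Player 2's best replies are A→c1, B→c3, C→c1, D→c1; R's induced payoffs 0, 8, 9, 0; outcome (C, c1), payoffs (9, 11).
If Player 2 leads: R's best replies are c1→B, c2→B, c3→B; Player 2's induced payoffs 6, 2, 9; outcome (B, c3), payoffs (8, 9).
Player 2 gets 9 moving first and 11 moving second, so Player 2 prefers to move second.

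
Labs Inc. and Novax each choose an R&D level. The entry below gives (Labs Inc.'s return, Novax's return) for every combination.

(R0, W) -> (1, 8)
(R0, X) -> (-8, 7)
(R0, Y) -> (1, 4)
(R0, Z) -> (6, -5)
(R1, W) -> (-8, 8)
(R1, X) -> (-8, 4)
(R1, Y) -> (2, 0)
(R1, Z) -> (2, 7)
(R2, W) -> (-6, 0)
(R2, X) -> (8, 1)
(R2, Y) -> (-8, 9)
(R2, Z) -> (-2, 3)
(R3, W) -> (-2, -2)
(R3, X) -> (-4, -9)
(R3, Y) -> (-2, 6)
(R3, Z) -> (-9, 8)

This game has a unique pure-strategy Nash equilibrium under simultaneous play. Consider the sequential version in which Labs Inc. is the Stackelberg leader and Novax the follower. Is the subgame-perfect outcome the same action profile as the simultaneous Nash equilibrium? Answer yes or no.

yes

Novax best-responds to each possible Labs Inc. move:
- R0: BR = W, leader payoff 1.
- R1: BR = W, leader payoff -8.
- R2: BR = Y, leader payoff -8.
- R3: BR = Z, leader payoff -9.
Among 1, -8, -8, -9, the best is 1 at R0. Subgame-perfect outcome: (R0, W) with payoffs (1, 8).
Now find the simultaneous Nash equilibrium.
Labs Inc.'s best replies: W→R0; X→R2; Y→R1; Z→R0.
Novax's best replies: R0→W; R1→W; R2→Y; R3→Z.
The unique mutual best reply is (R0, W), giving (1, 8).
Sequential outcome (R0, W) coincides with the Nash profile (R0, W).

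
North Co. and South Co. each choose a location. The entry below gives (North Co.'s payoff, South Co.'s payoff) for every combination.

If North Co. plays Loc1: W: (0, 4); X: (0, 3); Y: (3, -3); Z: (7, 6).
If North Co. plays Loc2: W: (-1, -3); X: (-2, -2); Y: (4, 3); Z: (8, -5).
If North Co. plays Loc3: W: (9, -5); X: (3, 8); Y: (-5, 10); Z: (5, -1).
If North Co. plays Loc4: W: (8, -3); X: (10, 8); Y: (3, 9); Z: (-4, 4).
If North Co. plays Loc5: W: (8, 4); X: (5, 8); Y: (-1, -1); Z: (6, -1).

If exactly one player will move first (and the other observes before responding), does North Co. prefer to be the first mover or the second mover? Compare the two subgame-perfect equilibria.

If North Co. leads: South Co.'s best replies are Loc1→Z, Loc2→Y, Loc3→Y, Loc4→Y, Loc5→X; North Co.'s induced payoffs 7, 4, -5, 3, 5; outcome (Loc1, Z), payoffs (7, 6).
If South Co. leads: North Co.'s best replies are W→Loc3, X→Loc4, Y→Loc2, Z→Loc2; South Co.'s induced payoffs -5, 8, 3, -5; outcome (Loc4, X), payoffs (10, 8).
North Co. gets 7 moving first and 10 moving second, so North Co. prefers to move second.

second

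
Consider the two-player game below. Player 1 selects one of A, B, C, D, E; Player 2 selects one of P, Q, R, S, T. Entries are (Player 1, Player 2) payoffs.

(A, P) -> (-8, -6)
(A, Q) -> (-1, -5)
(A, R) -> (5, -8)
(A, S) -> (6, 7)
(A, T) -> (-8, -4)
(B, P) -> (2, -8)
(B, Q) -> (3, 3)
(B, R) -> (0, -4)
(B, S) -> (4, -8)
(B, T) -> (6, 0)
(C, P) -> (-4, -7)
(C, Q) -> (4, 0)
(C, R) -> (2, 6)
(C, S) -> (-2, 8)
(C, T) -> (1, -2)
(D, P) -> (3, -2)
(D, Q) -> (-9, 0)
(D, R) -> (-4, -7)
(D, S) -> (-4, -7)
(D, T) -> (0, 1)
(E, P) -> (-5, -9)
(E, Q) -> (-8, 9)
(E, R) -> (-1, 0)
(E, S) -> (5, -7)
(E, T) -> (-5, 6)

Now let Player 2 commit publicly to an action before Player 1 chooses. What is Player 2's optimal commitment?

S

Solve by backward induction (Player 2 leads).
- P → Player 1 plays D (best of -8, 2, -4, 3, -5); Player 2 gets -2.
- Q → Player 1 plays C (best of -1, 3, 4, -9, -8); Player 2 gets 0.
- R → Player 1 plays A (best of 5, 0, 2, -4, -1); Player 2 gets -8.
- S → Player 1 plays A (best of 6, 4, -2, -4, 5); Player 2 gets 7.
- T → Player 1 plays B (best of -8, 6, 1, 0, -5); Player 2 gets 0.
Player 2's induced payoffs are -2, 0, -8, 7, 0, so Player 2 commits to S. Subgame-perfect outcome: (A, S) with payoffs (6, 7).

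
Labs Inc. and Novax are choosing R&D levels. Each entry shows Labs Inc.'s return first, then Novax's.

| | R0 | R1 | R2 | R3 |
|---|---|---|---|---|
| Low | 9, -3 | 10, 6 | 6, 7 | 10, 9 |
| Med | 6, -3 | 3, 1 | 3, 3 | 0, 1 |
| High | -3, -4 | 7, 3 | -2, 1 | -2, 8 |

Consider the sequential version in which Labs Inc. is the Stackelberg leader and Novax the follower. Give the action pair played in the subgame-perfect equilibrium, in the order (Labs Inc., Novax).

(Low, R3)

Work backward from Novax's decision.
- Low: BR = R3, leader payoff 10.
- Med: BR = R2, leader payoff 3.
- High: BR = R3, leader payoff -2.
Maximizing over 10, 3, -2, Labs Inc. chooses Low. Subgame-perfect outcome: (Low, R3) with payoffs (10, 9).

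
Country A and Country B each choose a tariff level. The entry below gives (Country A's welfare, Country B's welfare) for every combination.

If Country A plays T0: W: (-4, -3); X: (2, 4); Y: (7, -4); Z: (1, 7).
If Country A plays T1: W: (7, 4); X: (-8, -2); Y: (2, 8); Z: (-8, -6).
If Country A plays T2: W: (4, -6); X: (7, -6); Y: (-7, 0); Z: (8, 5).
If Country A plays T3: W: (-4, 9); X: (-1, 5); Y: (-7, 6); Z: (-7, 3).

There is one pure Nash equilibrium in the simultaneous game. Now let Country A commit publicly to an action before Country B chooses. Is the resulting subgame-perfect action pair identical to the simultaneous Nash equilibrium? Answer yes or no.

yes

Work backward from Country B's decision.
- T0: Country B compares -3, 4, -4, 7 and picks Z; Country A would get 1.
- T1: Country B compares 4, -2, 8, -6 and picks Y; Country A would get 2.
- T2: Country B compares -6, -6, 0, 5 and picks Z; Country A would get 8.
- T3: Country B compares 9, 5, 6, 3 and picks W; Country A would get -4.
Maximizing over 1, 2, 8, -4, Country A chooses T2. Subgame-perfect outcome: (T2, Z) with payoffs (8, 5).
Under simultaneous play:
Country A's best replies: W→T1; X→T2; Y→T0; Z→T2.
Country B's best replies: T0→Z; T1→Y; T2→Z; T3→W.
The unique mutual best reply is (T2, Z), giving (8, 5).
Sequential outcome (T2, Z) coincides with the Nash profile (T2, Z).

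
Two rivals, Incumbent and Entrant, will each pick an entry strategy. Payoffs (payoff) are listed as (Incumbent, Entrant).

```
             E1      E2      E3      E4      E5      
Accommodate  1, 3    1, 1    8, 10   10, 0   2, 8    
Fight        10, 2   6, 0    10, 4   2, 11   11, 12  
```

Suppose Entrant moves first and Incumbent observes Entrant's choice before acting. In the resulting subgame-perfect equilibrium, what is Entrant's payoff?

Work backward from Incumbent's decision.
- E1: Incumbent compares 1, 10 and picks Fight; Entrant would get 2.
- E2: Incumbent compares 1, 6 and picks Fight; Entrant would get 0.
- E3: Incumbent compares 8, 10 and picks Fight; Entrant would get 4.
- E4: Incumbent compares 10, 2 and picks Accommodate; Entrant would get 0.
- E5: Incumbent compares 2, 11 and picks Fight; Entrant would get 12.
Maximizing over 2, 0, 4, 0, 12, Entrant chooses E5. Subgame-perfect outcome: (Fight, E5) with payoffs (11, 12).

12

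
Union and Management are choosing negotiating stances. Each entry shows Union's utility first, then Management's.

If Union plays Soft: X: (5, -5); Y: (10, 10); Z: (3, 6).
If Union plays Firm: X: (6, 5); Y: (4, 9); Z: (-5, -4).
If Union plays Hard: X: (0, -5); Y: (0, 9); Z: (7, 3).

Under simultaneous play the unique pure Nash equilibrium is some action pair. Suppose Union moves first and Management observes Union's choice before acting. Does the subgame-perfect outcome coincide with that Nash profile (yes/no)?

Solve by backward induction (Union leads).
- Soft → Management plays Y (best of -5, 10, 6); Union gets 10.
- Firm → Management plays Y (best of 5, 9, -4); Union gets 4.
- Hard → Management plays Y (best of -5, 9, 3); Union gets 0.
Maximizing over 10, 4, 0, Union chooses Soft. Subgame-perfect outcome: (Soft, Y) with payoffs (10, 10).
Now find the simultaneous Nash equilibrium.
Union's best replies: X→Firm; Y→Soft; Z→Hard.
Management's best replies: Soft→Y; Firm→Y; Hard→Y.
The unique mutual best reply is (Soft, Y), giving (10, 10).
Sequential outcome (Soft, Y) coincides with the Nash profile (Soft, Y).

yes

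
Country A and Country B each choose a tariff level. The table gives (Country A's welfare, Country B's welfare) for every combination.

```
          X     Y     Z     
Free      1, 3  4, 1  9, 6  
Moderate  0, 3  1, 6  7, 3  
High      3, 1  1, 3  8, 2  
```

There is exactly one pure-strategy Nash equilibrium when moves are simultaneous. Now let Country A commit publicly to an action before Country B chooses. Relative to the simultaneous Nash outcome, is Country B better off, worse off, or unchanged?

Country B best-responds to each possible Country A move:
- Free: Country B compares 3, 1, 6 and picks Z; Country A would get 9.
- Moderate: Country B compares 3, 6, 3 and picks Y; Country A would get 1.
- High: Country B compares 1, 3, 2 and picks Y; Country A would get 1.
Among 9, 1, 1, the best is 9 at Free. Subgame-perfect outcome: (Free, Z) with payoffs (9, 6).
Now find the simultaneous Nash equilibrium.
Country A's best replies: X→High; Y→Free; Z→Free.
Country B's best replies: Free→Z; Moderate→Y; High→Y.
Only (Free, Z) has each player best-responding; Nash payoffs (9, 6).
Country B earns 6 sequentially versus 6 at the Nash outcome: unchanged.

unchanged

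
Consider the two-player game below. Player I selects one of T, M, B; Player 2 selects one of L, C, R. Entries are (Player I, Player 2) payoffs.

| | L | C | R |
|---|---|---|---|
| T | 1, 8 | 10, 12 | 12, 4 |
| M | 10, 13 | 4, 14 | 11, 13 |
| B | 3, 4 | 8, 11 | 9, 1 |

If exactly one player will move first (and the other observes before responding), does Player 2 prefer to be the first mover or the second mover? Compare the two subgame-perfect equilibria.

If Player I leads: Player 2's best replies are T→C, M→C, B→C; Player I's induced payoffs 10, 4, 8; outcome (T, C), payoffs (10, 12).
If Player 2 leads: Player I's best replies are L→M, C→T, R→T; Player 2's induced payoffs 13, 12, 4; outcome (M, L), payoffs (10, 13).
Player 2 gets 13 moving first and 12 moving second, so Player 2 prefers to move first.

first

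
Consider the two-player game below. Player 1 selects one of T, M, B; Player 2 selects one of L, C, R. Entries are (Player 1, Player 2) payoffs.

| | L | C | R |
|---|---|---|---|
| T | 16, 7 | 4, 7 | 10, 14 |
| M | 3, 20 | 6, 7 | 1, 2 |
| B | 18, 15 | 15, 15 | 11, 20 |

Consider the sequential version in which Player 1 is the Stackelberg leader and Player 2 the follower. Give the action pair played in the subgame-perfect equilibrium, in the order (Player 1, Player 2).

Work backward from Player 2's decision.
- T → Player 2 plays R (best of 7, 7, 14); Player 1 gets 10.
- M → Player 2 plays L (best of 20, 7, 2); Player 1 gets 3.
- B → Player 2 plays R (best of 15, 15, 20); Player 1 gets 11.
Maximizing over 10, 3, 11, Player 1 chooses B. Subgame-perfect outcome: (B, R) with payoffs (11, 20).

(B, R)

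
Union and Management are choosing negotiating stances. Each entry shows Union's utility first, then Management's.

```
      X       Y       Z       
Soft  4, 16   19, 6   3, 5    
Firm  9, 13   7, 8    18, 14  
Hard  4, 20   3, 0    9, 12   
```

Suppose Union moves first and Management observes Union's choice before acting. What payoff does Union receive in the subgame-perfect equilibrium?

18

Solve by backward induction (Union leads).
- Soft: BR = X, leader payoff 4.
- Firm: BR = Z, leader payoff 18.
- Hard: BR = X, leader payoff 4.
Among 4, 18, 4, the best is 18 at Firm. Subgame-perfect outcome: (Firm, Z) with payoffs (18, 14).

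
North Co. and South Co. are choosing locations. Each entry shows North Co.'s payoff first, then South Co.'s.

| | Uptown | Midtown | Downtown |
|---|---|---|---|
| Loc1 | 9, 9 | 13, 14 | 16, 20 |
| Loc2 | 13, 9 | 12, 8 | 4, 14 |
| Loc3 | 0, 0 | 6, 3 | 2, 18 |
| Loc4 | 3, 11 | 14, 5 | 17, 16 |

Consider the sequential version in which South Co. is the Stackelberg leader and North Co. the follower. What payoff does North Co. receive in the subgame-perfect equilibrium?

Solve by backward induction (South Co. leads).
- Uptown → North Co. plays Loc2 (best of 9, 13, 0, 3); South Co. gets 9.
- Midtown → North Co. plays Loc4 (best of 13, 12, 6, 14); South Co. gets 5.
- Downtown → North Co. plays Loc4 (best of 16, 4, 2, 17); South Co. gets 16.
Among 9, 5, 16, the best is 16 at Downtown. Subgame-perfect outcome: (Loc4, Downtown) with payoffs (17, 16).

17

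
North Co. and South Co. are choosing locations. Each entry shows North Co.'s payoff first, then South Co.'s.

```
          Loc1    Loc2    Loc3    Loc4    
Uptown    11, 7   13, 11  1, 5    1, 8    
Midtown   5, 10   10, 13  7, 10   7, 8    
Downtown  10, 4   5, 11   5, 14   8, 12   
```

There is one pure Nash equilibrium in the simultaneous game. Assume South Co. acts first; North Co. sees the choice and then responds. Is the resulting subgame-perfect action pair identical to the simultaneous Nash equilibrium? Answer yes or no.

Solve by backward induction (South Co. leads).
- Loc1: North Co. compares 11, 5, 10 and picks Uptown; South Co. would get 7.
- Loc2: North Co. compares 13, 10, 5 and picks Uptown; South Co. would get 11.
- Loc3: North Co. compares 1, 7, 5 and picks Midtown; South Co. would get 10.
- Loc4: North Co. compares 1, 7, 8 and picks Downtown; South Co. would get 12.
Maximizing over 7, 11, 10, 12, South Co. chooses Loc4. Subgame-perfect outcome: (Downtown, Loc4) with payoffs (8, 12).
Under simultaneous play:
North Co.'s best replies: Loc1→Uptown; Loc2→Uptown; Loc3→Midtown; Loc4→Downtown.
South Co.'s best replies: Uptown→Loc2; Midtown→Loc2; Downtown→Loc3.
Only (Uptown, Loc2) has each player best-responding; Nash payoffs (13, 11).
Sequential outcome (Downtown, Loc4) differs from the Nash profile (Uptown, Loc2).

no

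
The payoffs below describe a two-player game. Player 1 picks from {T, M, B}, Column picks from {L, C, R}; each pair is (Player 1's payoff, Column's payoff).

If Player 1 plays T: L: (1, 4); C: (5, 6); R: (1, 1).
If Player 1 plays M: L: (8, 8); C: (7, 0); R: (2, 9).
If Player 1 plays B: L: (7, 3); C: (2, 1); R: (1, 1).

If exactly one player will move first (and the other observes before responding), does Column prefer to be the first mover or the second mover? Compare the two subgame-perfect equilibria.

first

If Player 1 leads: Column's best replies are T→C, M→R, B→L; Player 1's induced payoffs 5, 2, 7; outcome (B, L), payoffs (7, 3).
If Column leads: Player 1's best replies are L→M, C→M, R→M; Column's induced payoffs 8, 0, 9; outcome (M, R), payoffs (2, 9).
Column gets 9 moving first and 3 moving second, so Column prefers to move first.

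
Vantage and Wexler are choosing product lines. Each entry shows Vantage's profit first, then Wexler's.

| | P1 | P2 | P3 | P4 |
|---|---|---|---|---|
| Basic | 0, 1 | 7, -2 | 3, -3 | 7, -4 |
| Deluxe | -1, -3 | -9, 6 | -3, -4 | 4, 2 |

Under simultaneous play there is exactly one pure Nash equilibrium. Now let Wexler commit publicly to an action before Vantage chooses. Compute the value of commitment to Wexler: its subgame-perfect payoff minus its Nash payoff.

0

Solve by backward induction (Wexler leads).
- P1: Vantage compares 0, -1 and picks Basic; Wexler would get 1.
- P2: Vantage compares 7, -9 and picks Basic; Wexler would get -2.
- P3: Vantage compares 3, -3 and picks Basic; Wexler would get -3.
- P4: Vantage compares 7, 4 and picks Basic; Wexler would get -4.
Among 1, -2, -3, -4, the best is 1 at P1. Subgame-perfect outcome: (Basic, P1) with payoffs (0, 1).
Under simultaneous play:
Vantage's best replies: P1→Basic; P2→Basic; P3→Basic; P4→Basic.
Wexler's best replies: Basic→P1; Deluxe→P2.
The unique mutual best reply is (Basic, P1), giving (0, 1).
Wexler's commitment gain: 1 − 1 = 0.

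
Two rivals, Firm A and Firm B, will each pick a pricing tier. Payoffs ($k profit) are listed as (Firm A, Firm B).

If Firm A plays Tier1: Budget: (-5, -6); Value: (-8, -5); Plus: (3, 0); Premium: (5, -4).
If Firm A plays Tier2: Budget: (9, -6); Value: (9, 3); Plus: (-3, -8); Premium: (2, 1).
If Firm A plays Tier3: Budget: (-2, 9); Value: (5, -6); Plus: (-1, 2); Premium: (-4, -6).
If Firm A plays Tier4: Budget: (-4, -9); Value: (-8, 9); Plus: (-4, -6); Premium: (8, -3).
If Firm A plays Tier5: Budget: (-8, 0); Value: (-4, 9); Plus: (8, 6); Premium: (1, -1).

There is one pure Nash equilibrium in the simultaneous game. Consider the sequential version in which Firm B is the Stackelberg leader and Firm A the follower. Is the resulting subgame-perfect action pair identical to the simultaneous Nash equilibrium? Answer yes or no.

Backward induction with Firm B moving first.
- Budget: Firm A compares -5, 9, -2, -4, -8 and picks Tier2; Firm B would get -6.
- Value: Firm A compares -8, 9, 5, -8, -4 and picks Tier2; Firm B would get 3.
- Plus: Firm A compares 3, -3, -1, -4, 8 and picks Tier5; Firm B would get 6.
- Premium: Firm A compares 5, 2, -4, 8, 1 and picks Tier4; Firm B would get -3.
Firm B's induced payoffs are -6, 3, 6, -3, so Firm B commits to Plus. Subgame-perfect outcome: (Tier5, Plus) with payoffs (8, 6).
Under simultaneous play:
Firm A's best replies: Budget→Tier2; Value→Tier2; Plus→Tier5; Premium→Tier4.
Firm B's best replies: Tier1→Plus; Tier2→Value; Tier3→Budget; Tier4→Value; Tier5→Value.
The unique mutual best reply is (Tier2, Value), giving (9, 3).
Sequential outcome (Tier5, Plus) differs from the Nash profile (Tier2, Value).

no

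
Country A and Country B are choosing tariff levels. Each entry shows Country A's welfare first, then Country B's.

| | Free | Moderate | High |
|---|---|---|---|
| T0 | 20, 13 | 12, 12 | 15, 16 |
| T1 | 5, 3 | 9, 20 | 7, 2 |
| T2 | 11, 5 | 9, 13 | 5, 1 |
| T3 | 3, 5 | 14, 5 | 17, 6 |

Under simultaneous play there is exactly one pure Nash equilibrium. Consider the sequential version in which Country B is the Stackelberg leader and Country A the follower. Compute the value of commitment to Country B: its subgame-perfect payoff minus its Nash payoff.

Solve by backward induction (Country B leads).
- Free: BR = T0, leader payoff 13.
- Moderate: BR = T3, leader payoff 5.
- High: BR = T3, leader payoff 6.
Maximizing over 13, 5, 6, Country B chooses Free. Subgame-perfect outcome: (T0, Free) with payoffs (20, 13).
Under simultaneous play:
Country A's best replies: Free→T0; Moderate→T3; High→T3.
Country B's best replies: T0→High; T1→Moderate; T2→Moderate; T3→High.
Only (T3, High) has each player best-responding; Nash payoffs (17, 6).
Country B's commitment gain: 13 − 6 = 7.

7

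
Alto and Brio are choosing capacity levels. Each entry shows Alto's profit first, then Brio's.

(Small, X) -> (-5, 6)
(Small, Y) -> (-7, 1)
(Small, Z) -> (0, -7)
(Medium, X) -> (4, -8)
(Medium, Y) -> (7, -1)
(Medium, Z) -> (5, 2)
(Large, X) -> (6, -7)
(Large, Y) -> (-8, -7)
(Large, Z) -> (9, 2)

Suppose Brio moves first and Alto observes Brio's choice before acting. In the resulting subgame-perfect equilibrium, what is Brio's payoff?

Work backward from Alto's decision.
- X → Alto plays Large (best of -5, 4, 6); Brio gets -7.
- Y → Alto plays Medium (best of -7, 7, -8); Brio gets -1.
- Z → Alto plays Large (best of 0, 5, 9); Brio gets 2.
Among -7, -1, 2, the best is 2 at Z. Subgame-perfect outcome: (Large, Z) with payoffs (9, 2).

2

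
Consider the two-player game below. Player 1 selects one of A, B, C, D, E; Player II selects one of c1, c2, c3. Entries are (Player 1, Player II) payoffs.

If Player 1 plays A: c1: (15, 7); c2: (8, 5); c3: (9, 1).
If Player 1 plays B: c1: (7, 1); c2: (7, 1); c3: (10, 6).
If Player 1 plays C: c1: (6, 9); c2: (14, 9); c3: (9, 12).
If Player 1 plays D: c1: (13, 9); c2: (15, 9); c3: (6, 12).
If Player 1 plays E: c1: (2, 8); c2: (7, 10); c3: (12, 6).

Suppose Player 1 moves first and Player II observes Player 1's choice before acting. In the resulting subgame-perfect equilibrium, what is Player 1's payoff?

Work backward from Player II's decision.
- A → Player II plays c1 (best of 7, 5, 1); Player 1 gets 15.
- B → Player II plays c3 (best of 1, 1, 6); Player 1 gets 10.
- C → Player II plays c3 (best of 9, 9, 12); Player 1 gets 9.
- D → Player II plays c3 (best of 9, 9, 12); Player 1 gets 6.
- E → Player II plays c2 (best of 8, 10, 6); Player 1 gets 7.
Among 15, 10, 9, 6, 7, the best is 15 at A. Subgame-perfect outcome: (A, c1) with payoffs (15, 7).

15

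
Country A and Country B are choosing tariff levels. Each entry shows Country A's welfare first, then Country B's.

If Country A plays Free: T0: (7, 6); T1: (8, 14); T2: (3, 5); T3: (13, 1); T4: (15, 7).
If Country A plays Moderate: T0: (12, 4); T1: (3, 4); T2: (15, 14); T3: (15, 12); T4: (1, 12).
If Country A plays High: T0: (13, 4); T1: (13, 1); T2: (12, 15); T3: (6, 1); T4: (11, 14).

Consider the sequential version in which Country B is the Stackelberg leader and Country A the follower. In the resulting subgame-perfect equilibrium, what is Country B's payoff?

Country A best-responds to each possible Country B move:
- T0 → Country A plays High (best of 7, 12, 13); Country B gets 4.
- T1 → Country A plays High (best of 8, 3, 13); Country B gets 1.
- T2 → Country A plays Moderate (best of 3, 15, 12); Country B gets 14.
- T3 → Country A plays Moderate (best of 13, 15, 6); Country B gets 12.
- T4 → Country A plays Free (best of 15, 1, 11); Country B gets 7.
Maximizing over 4, 1, 14, 12, 7, Country B chooses T2. Subgame-perfect outcome: (Moderate, T2) with payoffs (15, 14).

14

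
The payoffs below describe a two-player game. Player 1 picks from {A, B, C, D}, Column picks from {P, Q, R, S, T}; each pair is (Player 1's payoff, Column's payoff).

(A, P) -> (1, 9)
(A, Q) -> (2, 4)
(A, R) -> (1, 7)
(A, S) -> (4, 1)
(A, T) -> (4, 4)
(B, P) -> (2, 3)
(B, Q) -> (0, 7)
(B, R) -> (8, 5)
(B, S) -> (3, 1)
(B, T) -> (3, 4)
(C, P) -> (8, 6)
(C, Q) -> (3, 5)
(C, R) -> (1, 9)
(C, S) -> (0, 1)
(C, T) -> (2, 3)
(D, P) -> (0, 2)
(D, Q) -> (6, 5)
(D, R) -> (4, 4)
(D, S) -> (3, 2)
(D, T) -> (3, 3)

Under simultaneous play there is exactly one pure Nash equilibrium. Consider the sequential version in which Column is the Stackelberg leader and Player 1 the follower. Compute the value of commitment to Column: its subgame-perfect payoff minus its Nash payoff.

Solve by backward induction (Column leads).
- P: BR = C, leader payoff 6.
- Q: BR = D, leader payoff 5.
- R: BR = B, leader payoff 5.
- S: BR = A, leader payoff 1.
- T: BR = A, leader payoff 4.
Maximizing over 6, 5, 5, 1, 4, Column chooses P. Subgame-perfect outcome: (C, P) with payoffs (8, 6).
Now find the simultaneous Nash equilibrium.
Player 1's best replies: P→C; Q→D; R→B; S→A; T→A.
Column's best replies: A→P; B→Q; C→R; D→Q.
Only (D, Q) has each player best-responding; Nash payoffs (6, 5).
Column's commitment gain: 6 − 5 = 1.

1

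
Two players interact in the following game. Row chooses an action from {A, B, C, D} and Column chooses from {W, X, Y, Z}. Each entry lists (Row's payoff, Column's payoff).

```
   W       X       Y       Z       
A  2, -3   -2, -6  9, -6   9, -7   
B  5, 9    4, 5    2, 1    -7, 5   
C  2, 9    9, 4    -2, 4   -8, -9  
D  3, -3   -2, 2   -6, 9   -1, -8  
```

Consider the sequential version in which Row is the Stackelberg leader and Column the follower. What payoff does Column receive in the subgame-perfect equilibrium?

Solve by backward induction (Row leads).
- A: Column compares -3, -6, -6, -7 and picks W; Row would get 2.
- B: Column compares 9, 5, 1, 5 and picks W; Row would get 5.
- C: Column compares 9, 4, 4, -9 and picks W; Row would get 2.
- D: Column compares -3, 2, 9, -8 and picks Y; Row would get -6.
Among 2, 5, 2, -6, the best is 5 at B. Subgame-perfect outcome: (B, W) with payoffs (5, 9).

9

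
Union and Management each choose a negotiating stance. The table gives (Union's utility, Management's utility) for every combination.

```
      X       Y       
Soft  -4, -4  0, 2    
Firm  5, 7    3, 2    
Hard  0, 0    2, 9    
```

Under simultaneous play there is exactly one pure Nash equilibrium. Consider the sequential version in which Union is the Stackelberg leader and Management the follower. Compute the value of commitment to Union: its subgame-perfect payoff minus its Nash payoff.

0

Solve by backward induction (Union leads).
- Soft: Management compares -4, 2 and picks Y; Union would get 0.
- Firm: Management compares 7, 2 and picks X; Union would get 5.
- Hard: Management compares 0, 9 and picks Y; Union would get 2.
Among 0, 5, 2, the best is 5 at Firm. Subgame-perfect outcome: (Firm, X) with payoffs (5, 7).
Now find the simultaneous Nash equilibrium.
Union's best replies: X→Firm; Y→Firm.
Management's best replies: Soft→Y; Firm→X; Hard→Y.
Only (Firm, X) has each player best-responding; Nash payoffs (5, 7).
Union's commitment gain: 5 − 5 = 0.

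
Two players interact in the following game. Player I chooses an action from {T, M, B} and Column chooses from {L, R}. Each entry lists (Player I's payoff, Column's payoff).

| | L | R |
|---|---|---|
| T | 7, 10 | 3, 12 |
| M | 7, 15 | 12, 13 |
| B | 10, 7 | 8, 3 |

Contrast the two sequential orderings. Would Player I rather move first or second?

second

If Player I leads: Column's best replies are T→R, M→L, B→L; Player I's induced payoffs 3, 7, 10; outcome (B, L), payoffs (10, 7).
If Column leads: Player I's best replies are L→B, R→M; Column's induced payoffs 7, 13; outcome (M, R), payoffs (12, 13).
Player I gets 10 moving first and 12 moving second, so Player I prefers to move second.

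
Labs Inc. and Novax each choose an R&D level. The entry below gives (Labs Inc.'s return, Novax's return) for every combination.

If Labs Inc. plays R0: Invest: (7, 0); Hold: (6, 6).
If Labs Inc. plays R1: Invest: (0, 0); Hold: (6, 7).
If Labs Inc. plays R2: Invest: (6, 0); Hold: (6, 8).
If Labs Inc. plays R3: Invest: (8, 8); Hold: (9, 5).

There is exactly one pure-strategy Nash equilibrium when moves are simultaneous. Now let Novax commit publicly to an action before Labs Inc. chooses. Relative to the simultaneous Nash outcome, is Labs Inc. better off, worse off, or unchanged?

unchanged

Solve by backward induction (Novax leads).
- Invest: Labs Inc. compares 7, 0, 6, 8 and picks R3; Novax would get 8.
- Hold: Labs Inc. compares 6, 6, 6, 9 and picks R3; Novax would get 5.
Novax's induced payoffs are 8, 5, so Novax commits to Invest. Subgame-perfect outcome: (R3, Invest) with payoffs (8, 8).
Now find the simultaneous Nash equilibrium.
Labs Inc.'s best replies: Invest→R3; Hold→R3.
Novax's best replies: R0→Hold; R1→Hold; R2→Hold; R3→Invest.
Only (R3, Invest) has each player best-responding; Nash payoffs (8, 8).
Labs Inc. earns 8 sequentially versus 8 at the Nash outcome: unchanged.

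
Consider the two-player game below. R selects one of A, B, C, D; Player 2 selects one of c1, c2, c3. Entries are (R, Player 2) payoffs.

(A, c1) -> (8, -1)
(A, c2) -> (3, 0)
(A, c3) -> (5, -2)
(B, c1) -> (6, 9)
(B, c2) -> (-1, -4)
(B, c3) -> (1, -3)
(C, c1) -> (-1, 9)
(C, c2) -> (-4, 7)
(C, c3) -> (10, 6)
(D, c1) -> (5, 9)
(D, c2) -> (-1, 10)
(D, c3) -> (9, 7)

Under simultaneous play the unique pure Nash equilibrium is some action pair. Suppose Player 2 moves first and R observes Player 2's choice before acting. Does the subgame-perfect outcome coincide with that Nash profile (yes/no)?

Work backward from R's decision.
- c1: BR = A, leader payoff -1.
- c2: BR = A, leader payoff 0.
- c3: BR = C, leader payoff 6.
Maximizing over -1, 0, 6, Player 2 chooses c3. Subgame-perfect outcome: (C, c3) with payoffs (10, 6).
Under simultaneous play:
R's best replies: c1→A; c2→A; c3→C.
Player 2's best replies: A→c2; B→c1; C→c1; D→c2.
Only (A, c2) has each player best-responding; Nash payoffs (3, 0).
Sequential outcome (C, c3) differs from the Nash profile (A, c2).

no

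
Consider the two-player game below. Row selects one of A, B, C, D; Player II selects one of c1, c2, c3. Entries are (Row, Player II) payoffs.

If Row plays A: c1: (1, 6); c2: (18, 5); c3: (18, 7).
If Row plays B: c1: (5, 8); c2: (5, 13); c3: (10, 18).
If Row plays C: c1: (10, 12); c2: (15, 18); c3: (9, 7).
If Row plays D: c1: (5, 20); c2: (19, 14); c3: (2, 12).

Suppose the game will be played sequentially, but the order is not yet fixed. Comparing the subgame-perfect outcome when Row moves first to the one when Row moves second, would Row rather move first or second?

second

If Row leads: Player II's best replies are A→c3, B→c3, C→c2, D→c1; Row's induced payoffs 18, 10, 15, 5; outcome (A, c3), payoffs (18, 7).
If Player II leads: Row's best replies are c1→C, c2→D, c3→A; Player II's induced payoffs 12, 14, 7; outcome (D, c2), payoffs (19, 14).
Row gets 18 moving first and 19 moving second, so Row prefers to move second.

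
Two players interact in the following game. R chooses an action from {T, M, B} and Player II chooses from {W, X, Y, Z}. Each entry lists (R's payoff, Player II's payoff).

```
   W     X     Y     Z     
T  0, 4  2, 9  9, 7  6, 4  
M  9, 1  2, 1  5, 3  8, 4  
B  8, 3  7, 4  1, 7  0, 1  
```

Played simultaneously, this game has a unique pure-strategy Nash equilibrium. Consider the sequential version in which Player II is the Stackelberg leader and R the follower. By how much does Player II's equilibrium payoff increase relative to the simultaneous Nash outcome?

3

Backward induction with Player II moving first.
- W → R plays M (best of 0, 9, 8); Player II gets 1.
- X → R plays B (best of 2, 2, 7); Player II gets 4.
- Y → R plays T (best of 9, 5, 1); Player II gets 7.
- Z → R plays M (best of 6, 8, 0); Player II gets 4.
Among 1, 4, 7, 4, the best is 7 at Y. Subgame-perfect outcome: (T, Y) with payoffs (9, 7).
For the simultaneous game, intersect best replies.
R's best replies: W→M; X→B; Y→T; Z→M.
Player II's best replies: T→X; M→Z; B→Y.
The unique mutual best reply is (M, Z), giving (8, 4).
Player II's commitment gain: 7 − 4 = 3.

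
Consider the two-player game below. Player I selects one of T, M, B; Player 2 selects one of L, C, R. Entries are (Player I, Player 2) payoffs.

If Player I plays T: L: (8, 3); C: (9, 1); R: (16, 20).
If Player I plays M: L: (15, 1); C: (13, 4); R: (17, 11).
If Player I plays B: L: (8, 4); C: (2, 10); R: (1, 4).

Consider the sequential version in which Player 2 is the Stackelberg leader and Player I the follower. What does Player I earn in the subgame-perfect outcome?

17

Solve by backward induction (Player 2 leads).
- L → Player I plays M (best of 8, 15, 8); Player 2 gets 1.
- C → Player I plays M (best of 9, 13, 2); Player 2 gets 4.
- R → Player I plays M (best of 16, 17, 1); Player 2 gets 11.
Player 2's induced payoffs are 1, 4, 11, so Player 2 commits to R. Subgame-perfect outcome: (M, R) with payoffs (17, 11).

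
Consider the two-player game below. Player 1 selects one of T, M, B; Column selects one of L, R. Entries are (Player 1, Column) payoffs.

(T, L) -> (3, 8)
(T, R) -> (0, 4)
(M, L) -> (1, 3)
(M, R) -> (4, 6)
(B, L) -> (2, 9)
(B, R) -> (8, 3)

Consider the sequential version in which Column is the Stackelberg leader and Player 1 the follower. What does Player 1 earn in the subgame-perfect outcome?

3

Work backward from Player 1's decision.
- L → Player 1 plays T (best of 3, 1, 2); Column gets 8.
- R → Player 1 plays B (best of 0, 4, 8); Column gets 3.
Maximizing over 8, 3, Column chooses L. Subgame-perfect outcome: (T, L) with payoffs (3, 8).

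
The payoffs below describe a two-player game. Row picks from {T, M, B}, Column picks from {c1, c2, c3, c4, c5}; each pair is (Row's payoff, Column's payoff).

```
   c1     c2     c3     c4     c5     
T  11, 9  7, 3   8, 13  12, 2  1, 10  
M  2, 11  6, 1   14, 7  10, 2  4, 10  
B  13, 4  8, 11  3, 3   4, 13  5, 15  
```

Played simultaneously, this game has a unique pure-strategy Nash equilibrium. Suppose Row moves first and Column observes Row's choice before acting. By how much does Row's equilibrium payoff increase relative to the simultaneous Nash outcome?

3

Solve by backward induction (Row leads).
- T → Column plays c3 (best of 9, 3, 13, 2, 10); Row gets 8.
- M → Column plays c1 (best of 11, 1, 7, 2, 10); Row gets 2.
- B → Column plays c5 (best of 4, 11, 3, 13, 15); Row gets 5.
Maximizing over 8, 2, 5, Row chooses T. Subgame-perfect outcome: (T, c3) with payoffs (8, 13).
For the simultaneous game, intersect best replies.
Row's best replies: c1→B; c2→B; c3→M; c4→T; c5→B.
Column's best replies: T→c3; M→c1; B→c5.
Only (B, c5) has each player best-responding; Nash payoffs (5, 15).
Row's commitment gain: 8 − 5 = 3.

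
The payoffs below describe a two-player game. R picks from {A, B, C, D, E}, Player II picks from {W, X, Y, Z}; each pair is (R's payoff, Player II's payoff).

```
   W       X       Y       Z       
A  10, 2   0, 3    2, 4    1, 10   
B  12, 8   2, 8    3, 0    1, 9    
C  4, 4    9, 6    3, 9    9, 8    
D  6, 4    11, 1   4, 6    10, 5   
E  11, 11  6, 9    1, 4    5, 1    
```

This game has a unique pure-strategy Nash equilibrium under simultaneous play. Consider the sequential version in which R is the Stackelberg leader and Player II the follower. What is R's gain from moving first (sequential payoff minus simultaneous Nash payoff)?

Work backward from Player II's decision.
- A → Player II plays Z (best of 2, 3, 4, 10); R gets 1.
- B → Player II plays Z (best of 8, 8, 0, 9); R gets 1.
- C → Player II plays Y (best of 4, 6, 9, 8); R gets 3.
- D → Player II plays Y (best of 4, 1, 6, 5); R gets 4.
- E → Player II plays W (best of 11, 9, 4, 1); R gets 11.
R's induced payoffs are 1, 1, 3, 4, 11, so R commits to E. Subgame-perfect outcome: (E, W) with payoffs (11, 11).
Now find the simultaneous Nash equilibrium.
R's best replies: W→B; X→D; Y→D; Z→D.
Player II's best replies: A→Z; B→Z; C→Y; D→Y; E→W.
The unique mutual best reply is (D, Y), giving (4, 6).
R's commitment gain: 11 − 4 = 7.

7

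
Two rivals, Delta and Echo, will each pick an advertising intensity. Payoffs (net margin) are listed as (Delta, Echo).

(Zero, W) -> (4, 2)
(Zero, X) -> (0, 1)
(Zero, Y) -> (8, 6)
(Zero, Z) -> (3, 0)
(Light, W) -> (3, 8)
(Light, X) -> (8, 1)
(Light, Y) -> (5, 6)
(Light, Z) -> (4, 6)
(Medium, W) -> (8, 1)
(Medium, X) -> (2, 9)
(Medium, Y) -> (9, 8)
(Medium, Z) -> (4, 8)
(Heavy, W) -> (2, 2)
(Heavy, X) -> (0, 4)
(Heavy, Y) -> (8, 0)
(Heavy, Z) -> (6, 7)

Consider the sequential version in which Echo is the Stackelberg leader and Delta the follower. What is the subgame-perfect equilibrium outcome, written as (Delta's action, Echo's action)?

Solve by backward induction (Echo leads).
- W: BR = Medium, leader payoff 1.
- X: BR = Light, leader payoff 1.
- Y: BR = Medium, leader payoff 8.
- Z: BR = Heavy, leader payoff 7.
Among 1, 1, 8, 7, the best is 8 at Y. Subgame-perfect outcome: (Medium, Y) with payoffs (9, 8).

(Medium, Y)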